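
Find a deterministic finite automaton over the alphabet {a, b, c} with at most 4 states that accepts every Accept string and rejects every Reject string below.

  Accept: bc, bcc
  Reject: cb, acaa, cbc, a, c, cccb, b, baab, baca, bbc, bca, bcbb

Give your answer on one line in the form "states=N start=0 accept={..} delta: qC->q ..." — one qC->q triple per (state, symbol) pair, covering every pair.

states=3 start=0 accept={2} delta: 0a->0 0b->1 0c->1 1a->0 1b->0 1c->2 2a->0 2b->0 2c->2

Fold the examples into a partial DFA from state 0: repeatedly fix the first undefined (state, symbol) met by the shortest-then-alphabetical prefix, trying targets in increasing order and rejecting any under which an Accept and a Reject string meet in one state with the same remainder; add a state when all current targets are rejected. Accepting states are where Accept strings end.
a: 0a undefined. 0a->0: ok.
b: 0b undefined. 0b->0: no, bc/c meet in 0 with "c" left. Open state 1: 0b->1.
c: 0c undefined. 0c->0: no, bc/cbc meet in 1 with "c" left. 0c->1: ok.
ba: 1a undefined. 1a->0: ok.
bb: 1b undefined. 1b->0: ok.
bc: 1c undefined. 1c->0: no, bc/cb meet in 0. 1c->1: no, bc/cbc meet in 1. Open state 2: 1c->2.
bca: 2a undefined. 2a->0: ok.
bcb: 2b undefined. 2b->0: ok.
bcc: 2c undefined. 2c->0: no, bcc/cb meet in 0. 2c->1: no, bcc/cbc meet in 1. 2c->2: ok.
All examples now run through 3 states with every (state, symbol) defined. Accept strings end in {2}, Reject strings end in {0,1}; accept={2}.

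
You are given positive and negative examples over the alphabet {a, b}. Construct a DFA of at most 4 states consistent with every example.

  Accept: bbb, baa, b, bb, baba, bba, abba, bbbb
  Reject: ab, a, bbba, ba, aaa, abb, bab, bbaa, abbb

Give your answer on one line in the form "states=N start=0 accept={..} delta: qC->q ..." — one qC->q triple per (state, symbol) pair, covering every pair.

Grow the machine one transition at a time. Run the examples from 0; the earliest place one falls off (shortest prefix, ties alphabetical) gets sent to the lowest-numbered state that keeps every Accept/Reject pair distinguishable — a pair clashes when both reach the same state with identical unread suffix — and to a fresh state only if none does.
a: 0a undefined. 0a->0: no, bbb/abbb meet in 0 with "bbb" left. Open state 1: 0a->1.
b: 0b undefined. 0b->0: no, baa/bbaa meet in 1 with "a" left. 0b->1: no, bbb/abb meet in 1 with "bb" left. Open state 2: 0b->2.
aa: 1a undefined. 1a->0: ok.
ab: 1b undefined. 1b->0: no, b/abb meet in 2. 1b->1: ok.
ba: 2a undefined. 2a->0: no, baa/ab meet in 1. 2a->1: ok.
bb: 2b undefined. 2b->0: no, baa/bbaa meet in 0. 2b->1: no, bbb/ab meet in 1. 2b->2: no, baa/bbaa meet in 0. Open state 3: 2b->3.
bba: 3a undefined. 3a->0: ok.
bbb: 3b undefined. 3b->0: ok.
All examples now run through 4 states with every (state, symbol) defined. Accept strings end in {0,2,3}, Reject strings end in {1}; accept={0,2,3}.

states=4 start=0 accept={0,2,3} delta: 0a->1 0b->2 1a->0 1b->1 2a->1 2b->3 3a->0 3b->0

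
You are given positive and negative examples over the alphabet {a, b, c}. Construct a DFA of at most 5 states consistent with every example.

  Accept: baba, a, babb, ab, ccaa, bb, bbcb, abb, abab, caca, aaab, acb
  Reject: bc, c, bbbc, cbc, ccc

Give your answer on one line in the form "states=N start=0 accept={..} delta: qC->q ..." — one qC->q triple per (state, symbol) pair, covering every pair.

states=2 start=0 accept={0} delta: 0a->0 0b->0 0c->1 1a->0 1b->0 1c->0

Grow the machine one transition at a time. Run the examples from 0; the earliest place one falls off (shortest prefix, ties alphabetical) gets sent to the lowest-numbered state that keeps every Accept/Reject pair distinguishable — a pair clashes when both reach the same state with identical unread suffix — and to a fresh state only if none does.
a: 0a undefined. 0a->0: ok.
b: 0b undefined. 0b->0: ok.
c: 0c undefined. 0c->0: no, baba/bc meet in 0. Open state 1: 0c->1.
ca: 1a undefined. 1a->0: ok.
cb: 1b undefined. 1b->0: ok.
cc: 1c undefined. 1c->0: ok.
All examples now run through 2 states with every (state, symbol) defined. Accept strings end in {0}, Reject strings end in {1}; accept={0}.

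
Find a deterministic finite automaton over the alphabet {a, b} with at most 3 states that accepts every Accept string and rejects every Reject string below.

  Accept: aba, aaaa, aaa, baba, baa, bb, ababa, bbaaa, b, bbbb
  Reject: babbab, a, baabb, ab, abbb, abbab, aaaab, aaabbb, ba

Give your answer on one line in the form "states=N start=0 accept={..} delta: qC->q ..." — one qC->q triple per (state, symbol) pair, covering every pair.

Fold the examples into a partial DFA from state 0: repeatedly fix the first undefined (state, symbol) met by the shortest-then-alphabetical prefix, trying targets in increasing order and rejecting any under which an Accept and a Reject string meet in one state with the same remainder; add a state when all current targets are rejected. Accepting states are where Accept strings end.
a: 0a undefined. 0a->0: no, aba/ba meet in 0 with "ba" left. Open state 1: 0a->1.
b: 0b undefined. 0b->0: ok.
aa: 1a undefined. 1a->0: no, aaaa/baabb meet in 0. 1a->1: no, aaaa/a meet in 1. Open state 2: 1a->2.
ab: 1b undefined. 1b->0: no, aba/a meet in 1. 1b->1: ok.
aaa: 2a undefined. 2a->0: no, aaaa/a meet in 1. 2a->1: no, aaa/a meet in 1. 2a->2: ok.
aaab: 2b undefined. 2b->0: no, bb/babbab meet in 0. 2b->1: ok.
All examples now run through 3 states with every (state, symbol) defined. Accept strings end in {0,2}, Reject strings end in {1}; accept={0,2}.

states=3 start=0 accept={0,2} delta: 0a->1 0b->0 1a->2 1b->1 2a->2 2b->1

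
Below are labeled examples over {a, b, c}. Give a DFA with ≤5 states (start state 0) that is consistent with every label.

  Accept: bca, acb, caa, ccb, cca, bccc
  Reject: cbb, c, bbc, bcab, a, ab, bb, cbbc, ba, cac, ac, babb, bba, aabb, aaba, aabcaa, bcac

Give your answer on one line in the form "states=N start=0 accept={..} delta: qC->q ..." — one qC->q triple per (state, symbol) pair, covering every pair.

State merging on the prefix tree: take the shortest (then alphabetical) example prefix whose next move is undefined and point that move at state 0, else 1, else 2, ...; a target is out if some Accept/Reject pair would then sit in one state with the same input left (inseparable). If every existing state is out, open a new one.
a: 0a undefined. 0a->0: ok.
b: 0b undefined. 0b->0: no, caa/aabcaa meet in 0 with "caa" left. Open state 1: 0b->1.
c: 0c undefined. 0c->0: no, acb/ab meet in 1. 0c->1: no, acb/bb meet in 1 with "b" left. Open state 2: 0c->2.
ba: 1a undefined. 1a->0: ok.
bb: 1b undefined. 1b->0: ok.
bc: 1c undefined. 1c->0: no, bca/a meet in 0. 1c->1: no, bca/a meet in 0. 1c->2: no, caa/aabcaa meet in 2 with "aa" left. Open state 3: 1c->3.
ca: 2a undefined. 2a->0: no, caa/a meet in 0. 2a->1: no, caa/a meet in 0. 2a->2: no, caa/c meet in 2. 2a->3: ok.
cb: 2b undefined. 2b->0: no, acb/a meet in 0. 2b->1: no, acb/ab meet in 1. 2b->2: no, acb/cbb meet in 2. 2b->3: ok.
cc: 2c undefined. 2c->0: no, ccb/ab meet in 1. 2c->1: no, ccb/a meet in 0. 2c->2: ok.
bca: 3a undefined. 3a->0: no, bca/a meet in 0. 3a->1: no, bca/ab meet in 1. 3a->2: no, bca/c meet in 2. 3a->3: no, bca/aabcaa meet in 3. Open state 4: 3a->4.
bcc: 3c undefined. 3c->0: no, bccc/c meet in 2. 3c->1: ok.
cbb: 3b undefined. 3b->0: ok.
bcab: 4b undefined. 4b->0: ok.
bcac: 4c undefined. 4c->0: ok.
aabcaa: 4a undefined. 4a->0: ok.
All examples now run through 5 states with every (state, symbol) defined. Accept strings end in {3,4}, Reject strings end in {0,1,2}; accept={3,4}.

states=5 start=0 accept={3,4} delta: 0a->0 0b->1 0c->2 1a->0 1b->0 1c->3 2a->3 2b->3 2c->2 3a->4 3b->0 3c->1 4a->0 4b->0 4c->0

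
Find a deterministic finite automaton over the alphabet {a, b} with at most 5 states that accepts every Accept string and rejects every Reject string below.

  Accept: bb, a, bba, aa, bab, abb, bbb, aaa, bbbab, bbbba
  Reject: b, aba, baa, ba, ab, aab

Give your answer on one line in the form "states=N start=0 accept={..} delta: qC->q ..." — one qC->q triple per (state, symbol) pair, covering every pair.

states=4 start=0 accept={0,2,3} delta: 0a->0 0b->1 1a->1 1b->2 2a->0 2b->3 3a->1 3b->0

Grow the machine one transition at a time. Run the examples from 0; the earliest place one falls off (shortest prefix, ties alphabetical) gets sent to the lowest-numbered state that keeps every Accept/Reject pair distinguishable — a pair clashes when both reach the same state with identical unread suffix — and to a fresh state only if none does.
a: 0a undefined. 0a->0: ok.
b: 0b undefined. 0b->0: no, bb/b meet in 0. Open state 1: 0b->1.
ba: 1a undefined. 1a->0: no, a/aba meet in 0. 1a->1: ok.
bb: 1b undefined. 1b->0: no, bbb/b meet in 1. 1b->1: no, bb/b meet in 1. Open state 2: 1b->2.
bba: 2a undefined. 2a->0: ok.
bbb: 2b undefined. 2b->0: no, bbbab/b meet in 1. 2b->1: no, bbb/b meet in 1. 2b->2: no, bbbab/b meet in 1. Open state 3: 2b->3.
bbba: 3a undefined. 3a->0: no, bbbab/b meet in 1. 3a->1: ok.
bbbb: 3b undefined. 3b->0: ok.
All examples now run through 4 states with every (state, symbol) defined. Accept strings end in {0,2,3}, Reject strings end in {1}; accept={0,2,3}.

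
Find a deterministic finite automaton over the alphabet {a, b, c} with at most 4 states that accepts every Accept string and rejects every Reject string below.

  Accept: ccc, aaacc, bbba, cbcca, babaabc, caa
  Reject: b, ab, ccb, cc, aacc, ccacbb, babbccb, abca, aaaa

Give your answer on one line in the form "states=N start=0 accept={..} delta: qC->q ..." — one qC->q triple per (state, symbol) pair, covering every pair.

states=2 start=0 accept={1} delta: 0a->1 0b->0 0c->1 1a->0 1b->0 1c->0

Grow the machine one transition at a time. Run the examples from 0; the earliest place one falls off (shortest prefix, ties alphabetical) gets sent to the lowest-numbered state that keeps every Accept/Reject pair distinguishable — a pair clashes when both reach the same state with identical unread suffix — and to a fresh state only if none does.
a: 0a undefined. 0a->0: no, aaacc/cc meet in 0 with "cc" left. Open state 1: 0a->1.
b: 0b undefined. 0b->0: ok.
c: 0c undefined. 0c->0: no, ccc/b meet in 0. 0c->1: ok.
aa: 1a undefined. 1a->0: ok.
ab: 1b undefined. 1b->0: ok.
cc: 1c undefined. 1c->0: ok.
All examples now run through 2 states with every (state, symbol) defined. Accept strings end in {1}, Reject strings end in {0}; accept={1}.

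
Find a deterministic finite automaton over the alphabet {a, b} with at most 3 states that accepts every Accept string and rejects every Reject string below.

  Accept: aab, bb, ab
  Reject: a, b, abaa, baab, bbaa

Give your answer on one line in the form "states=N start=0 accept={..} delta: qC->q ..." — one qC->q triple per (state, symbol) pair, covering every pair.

Grow the machine one transition at a time. Run the examples from 0; the earliest place one falls off (shortest prefix, ties alphabetical) gets sent to the lowest-numbered state that keeps every Accept/Reject pair distinguishable — a pair clashes when both reach the same state with identical unread suffix — and to a fresh state only if none does.
a: 0a undefined. 0a->0: no, aab/b meet in 0 with "b" left. Open state 1: 0a->1.
b: 0b undefined. 0b->0: no, aab/baab meet in 1 with "ab" left. 0b->1: ok.
aa: 1a undefined. 1a->0: no, aab/a meet in 1. 1a->1: no, aab/baab meet in 1 with "b" left. Open state 2: 1a->2.
ab: 1b undefined. 1b->0: ok.
aab: 2b undefined. 2b->0: ok.
baa: 2a undefined. 2a->0: ok.
All examples now run through 3 states with every (state, symbol) defined. Accept strings end in {0}, Reject strings end in {1,2}; accept={0}.

states=3 start=0 accept={0} delta: 0a->1 0b->1 1a->2 1b->0 2a->0 2b->0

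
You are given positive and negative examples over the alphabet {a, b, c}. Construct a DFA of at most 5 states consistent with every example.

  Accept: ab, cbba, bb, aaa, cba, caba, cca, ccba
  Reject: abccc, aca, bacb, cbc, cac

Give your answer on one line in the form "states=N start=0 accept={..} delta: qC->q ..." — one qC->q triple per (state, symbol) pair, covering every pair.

states=3 start=0 accept={0} delta: 0a->0 0b->0 0c->1 1a->1 1b->2 1c->2 2a->0 2b->0 2c->1

Fold the examples into a partial DFA from state 0: repeatedly fix the first undefined (state, symbol) met by the shortest-then-alphabetical prefix, trying targets in increasing order and rejecting any under which an Accept and a Reject string meet in one state with the same remainder; add a state when all current targets are rejected. Accepting states are where Accept strings end.
a: 0a undefined. 0a->0: ok.
b: 0b undefined. 0b->0: ok.
c: 0c undefined. 0c->0: no, ab/abccc meet in 0. Open state 1: 0c->1.
ca: 1a undefined. 1a->0: no, ab/aca meet in 0. 1a->1: ok.
cb: 1b undefined. 1b->0: no, ab/bacb meet in 0. 1b->1: no, cbba/aca meet in 1. Open state 2: 1b->2.
cc: 1c undefined. 1c->0: no, ab/cac meet in 0. 1c->1: no, cca/abccc meet in 1. 1c->2: ok.
cba: 2a undefined. 2a->0: ok.
cbb: 2b undefined. 2b->0: ok.
cbc: 2c undefined. 2c->0: no, ab/abccc meet in 0. 2c->1: ok.
All examples now run through 3 states with every (state, symbol) defined. Accept strings end in {0}, Reject strings end in {1,2}; accept={0}.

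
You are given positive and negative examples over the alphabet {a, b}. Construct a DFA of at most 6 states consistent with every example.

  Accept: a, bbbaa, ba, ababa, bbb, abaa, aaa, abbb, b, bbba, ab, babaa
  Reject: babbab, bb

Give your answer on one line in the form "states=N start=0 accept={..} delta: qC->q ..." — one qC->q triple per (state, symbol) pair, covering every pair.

State merging on the prefix tree: take the shortest (then alphabetical) example prefix whose next move is undefined and point that move at state 0, else 1, else 2, ...; a target is out if some Accept/Reject pair would then sit in one state with the same input left (inseparable). If every existing state is out, open a new one.
a: 0a undefined. 0a->0: ok.
b: 0b undefined. 0b->0: no, a/babbab meet in 0. Open state 1: 0b->1.
ba: 1a undefined. 1a->0: ok.
bb: 1b undefined. 1b->0: no, a/bb meet in 0. 1b->1: no, bbb/babbab meet in 1. Open state 2: 1b->2.
bbb: 2b undefined. 2b->0: ok.
babba: 2a undefined. 2a->0: no, b/babbab meet in 1. 2a->1: ok.
All examples now run through 3 states with every (state, symbol) defined. Accept strings end in {0,1}, Reject strings end in {2}; accept={0,1}.

states=3 start=0 accept={0,1} delta: 0a->0 0b->1 1a->0 1b->2 2a->1 2b->0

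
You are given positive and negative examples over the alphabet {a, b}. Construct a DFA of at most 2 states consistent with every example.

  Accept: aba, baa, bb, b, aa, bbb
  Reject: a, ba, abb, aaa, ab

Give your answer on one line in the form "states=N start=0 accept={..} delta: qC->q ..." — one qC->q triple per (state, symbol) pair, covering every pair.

states=2 start=0 accept={0} delta: 0a->1 0b->0 1a->0 1b->1

Grow the machine one transition at a time. Run the examples from 0; the earliest place one falls off (shortest prefix, ties alphabetical) gets sent to the lowest-numbered state that keeps every Accept/Reject pair distinguishable — a pair clashes when both reach the same state with identical unread suffix — and to a fresh state only if none does.
a: 0a undefined. 0a->0: no, aba/ba meet in 0 with "ba" left. Open state 1: 0a->1.
b: 0b undefined. 0b->0: ok.
aa: 1a undefined. 1a->0: ok.
ab: 1b undefined. 1b->0: no, aba/a meet in 1. 1b->1: ok.
All examples now run through 2 states with every (state, symbol) defined. Accept strings end in {0}, Reject strings end in {1}; accept={0}.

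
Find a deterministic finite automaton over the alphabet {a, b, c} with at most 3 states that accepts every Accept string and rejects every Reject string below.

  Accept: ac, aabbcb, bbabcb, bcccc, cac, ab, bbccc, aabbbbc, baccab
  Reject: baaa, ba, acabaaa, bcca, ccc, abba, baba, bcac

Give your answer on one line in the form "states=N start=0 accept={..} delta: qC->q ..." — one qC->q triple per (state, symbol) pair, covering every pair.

Grow the machine one transition at a time. Run the examples from 0; the earliest place one falls off (shortest prefix, ties alphabetical) gets sent to the lowest-numbered state that keeps every Accept/Reject pair distinguishable — a pair clashes when both reach the same state with identical unread suffix — and to a fresh state only if none does.
a: 0a undefined. 0a->0: ok.
b: 0b undefined. 0b->0: no, cac/bcac meet in 0 with "cac" left. Open state 1: 0b->1.
c: 0c undefined. 0c->0: no, ac/ccc meet in 0. 0c->1: ok.
ba: 1a undefined. 1a->0: ok.
bb: 1b undefined. 1b->0: no, aabbcb/baaa meet in 0. 1b->1: ok.
bc: 1c undefined. 1c->0: no, ac/ccc meet in 1. 1c->1: no, ac/ccc meet in 1. Open state 2: 1c->2.
bca: 2a undefined. 2a->0: no, ac/bcac meet in 1. 2a->1: no, aabbbbc/bcac meet in 2. 2a->2: ok.
bcc: 2c undefined. 2c->0: ok.
aabbcb: 2b undefined. 2b->0: no, aabbcb/baaa meet in 0. 2b->1: ok.
All examples now run through 3 states with every (state, symbol) defined. Accept strings end in {1,2}, Reject strings end in {0}; accept={1,2}.

states=3 start=0 accept={1,2} delta: 0a->0 0b->1 0c->1 1a->0 1b->1 1c->2 2a->2 2b->1 2c->0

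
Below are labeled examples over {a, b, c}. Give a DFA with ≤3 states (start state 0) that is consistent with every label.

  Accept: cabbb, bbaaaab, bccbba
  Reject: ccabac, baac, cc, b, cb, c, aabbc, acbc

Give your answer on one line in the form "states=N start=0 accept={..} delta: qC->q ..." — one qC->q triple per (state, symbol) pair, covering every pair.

Grow the machine one transition at a time. Run the examples from 0; the earliest place one falls off (shortest prefix, ties alphabetical) gets sent to the lowest-numbered state that keeps every Accept/Reject pair distinguishable — a pair clashes when both reach the same state with identical unread suffix — and to a fresh state only if none does.
a: 0a undefined. 0a->0: ok.
b: 0b undefined. 0b->0: no, bbaaaab/b meet in 0. Open state 1: 0b->1.
c: 0c undefined. 0c->0: ok.
ba: 1a undefined. 1a->0: ok.
bb: 1b undefined. 1b->0: no, cabbb/b meet in 1. 1b->1: no, cabbb/b meet in 1. Open state 2: 1b->2.
bc: 1c undefined. 1c->0: ok.
bba: 2a undefined. 2a->0: no, bbaaaab/b meet in 1. 2a->1: no, bbaaaab/b meet in 1. 2a->2: ok.
aabbc: 2c undefined. 2c->0: ok.
cabbb: 2b undefined. 2b->0: no, cabbb/ccabac meet in 0. 2b->1: no, cabbb/b meet in 1. 2b->2: ok.
All examples now run through 3 states with every (state, symbol) defined. Accept strings end in {2}, Reject strings end in {0,1}; accept={2}.

states=3 start=0 accept={2} delta: 0a->0 0b->1 0c->0 1a->0 1b->2 1c->0 2a->2 2b->2 2c->0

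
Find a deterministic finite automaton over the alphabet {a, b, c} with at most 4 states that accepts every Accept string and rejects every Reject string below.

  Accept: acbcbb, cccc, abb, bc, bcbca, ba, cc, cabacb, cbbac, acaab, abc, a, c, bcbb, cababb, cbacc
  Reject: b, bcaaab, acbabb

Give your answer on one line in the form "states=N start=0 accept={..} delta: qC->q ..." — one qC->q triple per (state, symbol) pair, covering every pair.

states=4 start=0 accept={0,2} delta: 0a->0 0b->1 0c->2 1a->0 1b->0 1c->0 2a->3 2b->2 2c->0 3a->1 3b->0 3c->0

Grow the machine one transition at a time. Run the examples from 0; the earliest place one falls off (shortest prefix, ties alphabetical) gets sent to the lowest-numbered state that keeps every Accept/Reject pair distinguishable — a pair clashes when both reach the same state with identical unread suffix — and to a fresh state only if none does.
a: 0a undefined. 0a->0: ok.
b: 0b undefined. 0b->0: no, abb/b meet in 0. Open state 1: 0b->1.
c: 0c undefined. 0c->0: no, acaab/b meet in 1. 0c->1: no, c/b meet in 1. Open state 2: 0c->2.
ba: 1a undefined. 1a->0: ok.
bc: 1c undefined. 1c->0: ok.
ca: 2a undefined. 2a->0: no, acaab/b meet in 1. 2a->1: no, acaab/b meet in 1. 2a->2: no, cababb/acbabb meet in 2 with "babb" left. Open state 3: 2a->3.
cb: 2b undefined. 2b->0: no, acbcbb/b meet in 1. 2b->1: no, acbcbb/acbabb meet in 1 with "b" left. 2b->2: ok.
cc: 2c undefined. 2c->0: ok.
abb: 1b undefined. 1b->0: ok.
cab: 3b undefined. 3b->0: ok.
acaa: 3a undefined. 3a->0: no, acaab/b meet in 1. 3a->1: ok.
cbac: 3c undefined. 3c->0: ok.
All examples now run through 4 states with every (state, symbol) defined. Accept strings end in {0,2}, Reject strings end in {1}; accept={0,2}.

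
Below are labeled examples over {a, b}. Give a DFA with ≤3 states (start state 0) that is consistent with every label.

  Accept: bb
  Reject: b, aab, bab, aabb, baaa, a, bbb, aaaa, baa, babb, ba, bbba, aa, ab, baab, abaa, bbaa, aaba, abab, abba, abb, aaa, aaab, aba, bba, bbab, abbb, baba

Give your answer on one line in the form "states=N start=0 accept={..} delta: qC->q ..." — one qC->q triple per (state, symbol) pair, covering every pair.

State merging on the prefix tree: take the shortest (then alphabetical) example prefix whose next move is undefined and point that move at state 0, else 1, else 2, ...; a target is out if some Accept/Reject pair would then sit in one state with the same input left (inseparable). If every existing state is out, open a new one.
a: 0a undefined. 0a->0: no, bb/aabb meet in 0 with "bb" left. Open state 1: 0a->1.
b: 0b undefined. 0b->0: no, bb/b meet in 0. 0b->1: no, bb/ab meet in 1 with "b" left. Open state 2: 0b->2.
aa: 1a undefined. 1a->0: no, bb/aabb meet in 2 with "b" left. 1a->1: ok.
ab: 1b undefined. 1b->0: no, bb/abbb meet in 2 with "b" left. 1b->1: ok.
ba: 2a undefined. 2a->0: no, bb/babb meet in 2 with "b" left. 2a->1: ok.
bb: 2b undefined. 2b->0: ok.
All examples now run through 3 states with every (state, symbol) defined. Accept strings end in {0}, Reject strings end in {1,2}; accept={0}.

states=3 start=0 accept={0} delta: 0a->1 0b->2 1a->1 1b->1 2a->1 2b->0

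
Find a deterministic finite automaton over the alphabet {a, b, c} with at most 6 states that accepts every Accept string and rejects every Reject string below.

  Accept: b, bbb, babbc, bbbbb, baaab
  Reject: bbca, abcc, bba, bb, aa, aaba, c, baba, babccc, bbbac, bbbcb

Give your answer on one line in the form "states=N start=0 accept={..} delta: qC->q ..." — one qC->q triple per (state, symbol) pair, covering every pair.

states=4 start=0 accept={1,3} delta: 0a->0 0b->1 0c->0 1a->0 1b->2 1c->0 2a->0 2b->3 2c->1 3a->0 3b->0 3c->1

Grow the machine one transition at a time. Run the examples from 0; the earliest place one falls off (shortest prefix, ties alphabetical) gets sent to the lowest-numbered state that keeps every Accept/Reject pair distinguishable — a pair clashes when both reach the same state with identical unread suffix — and to a fresh state only if none does.
a: 0a undefined. 0a->0: ok.
b: 0b undefined. 0b->0: no, b/bba meet in 0. Open state 1: 0b->1.
c: 0c undefined. 0c->0: ok.
ba: 1a undefined. 1a->0: ok.
bb: 1b undefined. 1b->0: no, babbc/bbca meet in 0. 1b->1: no, b/bb meet in 1. Open state 2: 1b->2.
abc: 1c undefined. 1c->0: ok.
bba: 2a undefined. 2a->0: ok.
bbb: 2b undefined. 2b->0: no, b/bbbcb meet in 1. 2b->1: no, b/bbbcb meet in 1. 2b->2: no, bbb/bb meet in 2. Open state 3: 2b->3.
bbc: 2c undefined. 2c->0: no, babbc/bbca meet in 0. 2c->1: ok.
bbba: 3a undefined. 3a->0: ok.
bbbb: 3b undefined. 3b->0: ok.
bbbc: 3c undefined. 3c->0: no, b/bbbcb meet in 1. 3c->1: ok.
All examples now run through 4 states with every (state, symbol) defined. Accept strings end in {1,3}, Reject strings end in {0,2}; accept={1,3}.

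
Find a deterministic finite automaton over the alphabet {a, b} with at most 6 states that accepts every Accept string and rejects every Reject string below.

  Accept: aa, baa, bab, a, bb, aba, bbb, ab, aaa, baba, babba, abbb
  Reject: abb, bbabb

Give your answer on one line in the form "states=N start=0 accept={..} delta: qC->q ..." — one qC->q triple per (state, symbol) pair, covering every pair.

Fold the examples into a partial DFA from state 0: repeatedly fix the first undefined (state, symbol) met by the shortest-then-alphabetical prefix, trying targets in increasing order and rejecting any under which an Accept and a Reject string meet in one state with the same remainder; add a state when all current targets are rejected. Accepting states are where Accept strings end.
a: 0a undefined. 0a->0: no, bb/abb meet in 0 with "bb" left. Open state 1: 0a->1.
b: 0b undefined. 0b->0: ok.
aa: 1a undefined. 1a->0: ok.
ab: 1b undefined. 1b->0: no, aa/abb meet in 0. 1b->1: no, bab/abb meet in 1. Open state 2: 1b->2.
aba: 2a undefined. 2a->0: ok.
abb: 2b undefined. 2b->0: no, aa/abb meet in 0. 2b->1: no, a/abb meet in 1. 2b->2: no, bab/abb meet in 2. Open state 3: 2b->3.
abbb: 3b undefined. 3b->0: ok.
babba: 3a undefined. 3a->0: ok.
All examples now run through 4 states with every (state, symbol) defined. Accept strings end in {0,1,2}, Reject strings end in {3}; accept={0,1,2}.

states=4 start=0 accept={0,1,2} delta: 0a->1 0b->0 1a->0 1b->2 2a->0 2b->3 3a->0 3b->0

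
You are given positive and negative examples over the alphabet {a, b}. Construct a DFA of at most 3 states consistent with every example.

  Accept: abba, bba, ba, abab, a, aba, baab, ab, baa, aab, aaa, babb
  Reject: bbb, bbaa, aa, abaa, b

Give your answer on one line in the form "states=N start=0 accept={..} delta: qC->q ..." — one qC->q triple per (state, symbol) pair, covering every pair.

Grow the machine one transition at a time. Run the examples from 0; the earliest place one falls off (shortest prefix, ties alphabetical) gets sent to the lowest-numbered state that keeps every Accept/Reject pair distinguishable — a pair clashes when both reach the same state with identical unread suffix — and to a fresh state only if none does.
a: 0a undefined. 0a->0: no, a/aa meet in 0. Open state 1: 0a->1.
b: 0b undefined. 0b->0: no, baa/bbaa meet in 1 with "a" left. 0b->1: no, ba/aa meet in 1 with "a" left. Open state 2: 0b->2.
aa: 1a undefined. 1a->0: no, aab/b meet in 2. 1a->1: no, a/aa meet in 1. 1a->2: ok.
ab: 1b undefined. 1b->0: ok.
ba: 2a undefined. 2a->0: ok.
bb: 2b undefined. 2b->0: ok.
All examples now run through 3 states with every (state, symbol) defined. Accept strings end in {0,1}, Reject strings end in {2}; accept={0,1}.

states=3 start=0 accept={0,1} delta: 0a->1 0b->2 1a->2 1b->0 2a->0 2b->0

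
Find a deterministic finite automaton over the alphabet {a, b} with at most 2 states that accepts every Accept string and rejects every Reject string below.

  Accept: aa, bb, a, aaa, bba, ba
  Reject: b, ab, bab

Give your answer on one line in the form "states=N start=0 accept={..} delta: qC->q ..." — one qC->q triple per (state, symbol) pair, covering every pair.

states=2 start=0 accept={0} delta: 0a->0 0b->1 1a->0 1b->0

State merging on the prefix tree: take the shortest (then alphabetical) example prefix whose next move is undefined and point that move at state 0, else 1, else 2, ...; a target is out if some Accept/Reject pair would then sit in one state with the same input left (inseparable). If every existing state is out, open a new one.
a: 0a undefined. 0a->0: ok.
b: 0b undefined. 0b->0: no, aa/b meet in 0. Open state 1: 0b->1.
ba: 1a undefined. 1a->0: ok.
bb: 1b undefined. 1b->0: ok.
All examples now run through 2 states with every (state, symbol) defined. Accept strings end in {0}, Reject strings end in {1}; accept={0}.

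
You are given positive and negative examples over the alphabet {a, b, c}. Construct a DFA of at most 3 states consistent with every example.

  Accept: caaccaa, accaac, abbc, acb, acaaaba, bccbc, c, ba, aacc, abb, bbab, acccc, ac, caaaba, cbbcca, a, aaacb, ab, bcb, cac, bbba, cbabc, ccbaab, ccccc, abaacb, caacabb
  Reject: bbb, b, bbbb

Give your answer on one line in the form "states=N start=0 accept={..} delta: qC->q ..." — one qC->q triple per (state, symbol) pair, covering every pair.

states=3 start=0 accept={1,2} delta: 0a->1 0b->0 0c->1 1a->0 1b->1 1c->2 2a->2 2b->2 2c->2

State merging on the prefix tree: take the shortest (then alphabetical) example prefix whose next move is undefined and point that move at state 0, else 1, else 2, ...; a target is out if some Accept/Reject pair would then sit in one state with the same input left (inseparable). If every existing state is out, open a new one.
a: 0a undefined. 0a->0: no, ab/b meet in 0 with "b" left. Open state 1: 0a->1.
b: 0b undefined. 0b->0: ok.
c: 0c undefined. 0c->0: no, bccbc/bbb meet in 0. 0c->1: ok.
aa: 1a undefined. 1a->0: ok.
ab: 1b undefined. 1b->0: no, abb/bbb meet in 0. 1b->1: ok.
ac: 1c undefined. 1c->0: no, accaac/bbb meet in 0. 1c->1: no, cbbcca/bbb meet in 0. Open state 2: 1c->2.
aca: 2a undefined. 2a->0: no, caacabb/bbb meet in 0. 2a->1: no, acaaaba/bbb meet in 0. 2a->2: ok.
acb: 2b undefined. 2b->0: no, acb/bbb meet in 0. 2b->1: no, acaaaba/bbb meet in 0. 2b->2: ok.
acc: 2c undefined. 2c->0: no, caaccaa/bbb meet in 0. 2c->1: no, cbbcca/bbb meet in 0. 2c->2: ok.
All examples now run through 3 states with every (state, symbol) defined. Accept strings end in {1,2}, Reject strings end in {0}; accept={1,2}.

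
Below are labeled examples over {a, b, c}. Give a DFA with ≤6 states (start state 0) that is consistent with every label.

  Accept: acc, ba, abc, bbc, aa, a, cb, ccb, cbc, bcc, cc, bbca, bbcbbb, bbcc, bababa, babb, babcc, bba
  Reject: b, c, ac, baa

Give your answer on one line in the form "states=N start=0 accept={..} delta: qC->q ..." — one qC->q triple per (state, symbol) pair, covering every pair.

Grow the machine one transition at a time. Run the examples from 0; the earliest place one falls off (shortest prefix, ties alphabetical) gets sent to the lowest-numbered state that keeps every Accept/Reject pair distinguishable — a pair clashes when both reach the same state with identical unread suffix — and to a fresh state only if none does.
a: 0a undefined. 0a->0: ok.
b: 0b undefined. 0b->0: no, ba/b meet in 0. Open state 1: 0b->1.
c: 0c undefined. 0c->0: no, acc/c meet in 0. 0c->1: ok.
ba: 1a undefined. 1a->0: no, ba/baa meet in 0. 1a->1: no, ba/b meet in 1. Open state 2: 1a->2.
bb: 1b undefined. 1b->0: no, bbc/b meet in 1. 1b->1: no, cb/b meet in 1. 1b->2: no, bba/baa meet in 2 with "a" left. Open state 3: 1b->3.
bc: 1c undefined. 1c->0: no, ccb/b meet in 1. 1c->1: no, acc/b meet in 1. 1c->2: ok.
baa: 2a undefined. 2a->0: no, aa/baa meet in 0. 2a->1: ok.
bab: 2b undefined. 2b->0: no, babb/b meet in 1. 2b->1: no, ccb/b meet in 1. 2b->2: ok.
bba: 3a undefined. 3a->0: ok.
bbc: 3c undefined. 3c->0: no, bbcc/b meet in 1. 3c->1: no, bbc/b meet in 1. 3c->2: no, bbca/b meet in 1. 3c->3: ok.
bcc: 2c undefined. 2c->0: no, babcc/b meet in 1. 2c->1: no, bcc/b meet in 1. 2c->2: ok.
bbcb: 3b undefined. 3b->0: ok.
All examples now run through 4 states with every (state, symbol) defined. Accept strings end in {0,2,3}, Reject strings end in {1}; accept={0,2,3}.

states=4 start=0 accept={0,2,3} delta: 0a->0 0b->1 0c->1 1a->2 1b->3 1c->2 2a->1 2b->2 2c->2 3a->0 3b->0 3c->3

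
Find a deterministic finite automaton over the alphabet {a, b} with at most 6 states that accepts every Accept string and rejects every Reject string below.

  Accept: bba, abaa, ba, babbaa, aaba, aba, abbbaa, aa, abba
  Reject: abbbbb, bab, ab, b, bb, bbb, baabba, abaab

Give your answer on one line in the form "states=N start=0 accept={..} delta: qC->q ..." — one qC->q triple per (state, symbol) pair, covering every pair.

State merging on the prefix tree: take the shortest (then alphabetical) example prefix whose next move is undefined and point that move at state 0, else 1, else 2, ...; a target is out if some Accept/Reject pair would then sit in one state with the same input left (inseparable). If every existing state is out, open a new one.
a: 0a undefined. 0a->0: ok.
b: 0b undefined. 0b->0: no, bba/abbbbb meet in 0. Open state 1: 0b->1.
ba: 1a undefined. 1a->0: no, bba/baabba meet in 1 with "ba" left. 1a->1: no, abaa/ab meet in 1. Open state 2: 1a->2.
bb: 1b undefined. 1b->0: no, bba/bb meet in 0. 1b->1: ok.
baa: 2a undefined. 2a->0: no, bba/baabba meet in 2. 2a->1: no, bba/baabba meet in 2. 2a->2: ok.
bab: 2b undefined. 2b->0: no, bba/baabba meet in 2. 2b->1: no, bba/baabba meet in 2. 2b->2: no, bba/bab meet in 2. Open state 3: 2b->3.
babb: 3b undefined. 3b->0: no, babbaa/baabba meet in 0. 3b->1: no, bba/baabba meet in 2. 3b->2: no, bba/baabba meet in 2. 3b->3: ok.
babba: 3a undefined. 3a->0: no, babbaa/baabba meet in 0. 3a->1: ok.
All examples now run through 4 states with every (state, symbol) defined. Accept strings end in {0,2}, Reject strings end in {1,3}; accept={0,2}.

states=4 start=0 accept={0,2} delta: 0a->0 0b->1 1a->2 1b->1 2a->2 2b->3 3a->1 3b->3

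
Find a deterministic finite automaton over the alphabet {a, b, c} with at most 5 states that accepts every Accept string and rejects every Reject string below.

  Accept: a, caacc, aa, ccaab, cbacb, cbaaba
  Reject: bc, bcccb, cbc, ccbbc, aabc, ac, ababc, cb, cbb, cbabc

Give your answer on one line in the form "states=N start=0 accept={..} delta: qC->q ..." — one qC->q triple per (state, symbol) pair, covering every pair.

Grow the machine one transition at a time. Run the examples from 0; the earliest place one falls off (shortest prefix, ties alphabetical) gets sent to the lowest-numbered state that keeps every Accept/Reject pair distinguishable — a pair clashes when both reach the same state with identical unread suffix — and to a fresh state only if none does.
a: 0a undefined. 0a->0: ok.
b: 0b undefined. 0b->0: ok.
c: 0c undefined. 0c->0: no, a/bc meet in 0. Open state 1: 0c->1.
ca: 1a undefined. 1a->0: ok.
cb: 1b undefined. 1b->0: no, a/cb meet in 0. 1b->1: no, caacc/cbc meet in 1 with "c" left. Open state 2: 1b->2.
cc: 1c undefined. 1c->0: ok.
cba: 2a undefined. 2a->0: no, cbacb/bcccb meet in 2. 2a->1: ok.
cbb: 2b undefined. 2b->0: no, a/cbb meet in 0. 2b->1: ok.
cbc: 2c undefined. 2c->0: no, a/cbc meet in 0. 2c->1: ok.
All examples now run through 3 states with every (state, symbol) defined. Accept strings end in {0}, Reject strings end in {1,2}; accept={0}.

states=3 start=0 accept={0} delta: 0a->0 0b->0 0c->1 1a->0 1b->2 1c->0 2a->1 2b->1 2c->1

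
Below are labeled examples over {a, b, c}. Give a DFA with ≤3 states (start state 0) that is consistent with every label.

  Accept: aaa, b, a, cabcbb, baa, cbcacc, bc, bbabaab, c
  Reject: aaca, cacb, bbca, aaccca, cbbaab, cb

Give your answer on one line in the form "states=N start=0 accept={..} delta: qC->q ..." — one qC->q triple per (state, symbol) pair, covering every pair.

states=3 start=0 accept={0,1} delta: 0a->0 0b->0 0c->1 1a->2 1b->2 1c->0 2a->1 2b->1 2c->1

Fold the examples into a partial DFA from state 0: repeatedly fix the first undefined (state, symbol) met by the shortest-then-alphabetical prefix, trying targets in increasing order and rejecting any under which an Accept and a Reject string meet in one state with the same remainder; add a state when all current targets are rejected. Accepting states are where Accept strings end.
a: 0a undefined. 0a->0: ok.
b: 0b undefined. 0b->0: ok.
c: 0c undefined. 0c->0: no, aaa/aaca meet in 0. Open state 1: 0c->1.
ca: 1a undefined. 1a->0: no, aaa/aaca meet in 0. 1a->1: no, bc/aaca meet in 1. Open state 2: 1a->2.
cb: 1b undefined. 1b->0: no, aaa/cbbaab meet in 0. 1b->1: no, bc/cb meet in 1. 1b->2: ok.
cab: 2b undefined. 2b->0: no, aaa/cbbaab meet in 0. 2b->1: ok.
cac: 2c undefined. 2c->0: no, aaa/cacb meet in 0. 2c->1: ok.
aacc: 1c undefined. 1c->0: ok.
cbbaa: 2a undefined. 2a->0: no, aaa/cbbaab meet in 0. 2a->1: ok.
All examples now run through 3 states with every (state, symbol) defined. Accept strings end in {0,1}, Reject strings end in {2}; accept={0,1}.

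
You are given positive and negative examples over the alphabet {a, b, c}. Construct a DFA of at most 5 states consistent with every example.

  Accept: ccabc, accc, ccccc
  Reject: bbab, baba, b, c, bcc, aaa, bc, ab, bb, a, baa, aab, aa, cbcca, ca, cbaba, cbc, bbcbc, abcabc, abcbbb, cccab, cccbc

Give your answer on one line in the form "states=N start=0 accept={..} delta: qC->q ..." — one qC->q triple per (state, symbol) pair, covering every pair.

State merging on the prefix tree: take the shortest (then alphabetical) example prefix whose next move is undefined and point that move at state 0, else 1, else 2, ...; a target is out if some Accept/Reject pair would then sit in one state with the same input left (inseparable). If every existing state is out, open a new one.
a: 0a undefined. 0a->0: ok.
b: 0b undefined. 0b->0: ok.
c: 0c undefined. 0c->0: no, ccabc/bbab meet in 0. Open state 1: 0c->1.
ca: 1a undefined. 1a->0: ok.
cb: 1b undefined. 1b->0: ok.
cc: 1c undefined. 1c->0: no, ccabc/c meet in 1. 1c->1: no, ccabc/c meet in 1. Open state 2: 1c->2.
cca: 2a undefined. 2a->0: no, ccabc/c meet in 1. 2a->1: no, ccabc/c meet in 1. 2a->2: ok.
ccc: 2c undefined. 2c->0: no, accc/bbab meet in 0. 2c->1: no, accc/c meet in 1. 2c->2: no, ccabc/cccbc meet in 2 with "bc" left. Open state 3: 2c->3.
ccab: 2b undefined. 2b->0: no, ccabc/c meet in 1. 2b->1: no, ccabc/bcc meet in 2. 2b->2: ok.
ccca: 3a undefined. 3a->0: ok.
cccb: 3b undefined. 3b->0: ok.
cccc: 3c undefined. 3c->0: no, ccccc/c meet in 1. 3c->1: no, ccccc/bcc meet in 2. 3c->2: ok.
All examples now run through 4 states with every (state, symbol) defined. Accept strings end in {3}, Reject strings end in {0,1,2}; accept={3}.

states=4 start=0 accept={3} delta: 0a->0 0b->0 0c->1 1a->0 1b->0 1c->2 2a->2 2b->2 2c->3 3a->0 3b->0 3c->2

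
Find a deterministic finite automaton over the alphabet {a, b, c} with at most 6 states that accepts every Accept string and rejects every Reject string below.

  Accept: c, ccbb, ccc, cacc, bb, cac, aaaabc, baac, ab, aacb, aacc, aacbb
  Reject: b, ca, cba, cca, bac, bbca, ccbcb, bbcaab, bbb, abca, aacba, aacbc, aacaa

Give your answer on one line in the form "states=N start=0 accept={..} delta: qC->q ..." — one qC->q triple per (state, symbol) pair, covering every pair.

states=5 start=0 accept={0,4} delta: 0a->1 0b->1 0c->0 1a->2 1b->0 1c->0 2a->0 2b->1 2c->3 3a->0 3b->4 3c->0 4a->1 4b->0 4c->1

Grow the machine one transition at a time. Run the examples from 0; the earliest place one falls off (shortest prefix, ties alphabetical) gets sent to the lowest-numbered state that keeps every Accept/Reject pair distinguishable — a pair clashes when both reach the same state with identical unread suffix — and to a fresh state only if none does.
a: 0a undefined. 0a->0: no, ab/b meet in 0 with "b" left. Open state 1: 0a->1.
b: 0b undefined. 0b->0: no, bb/b meet in 0. 0b->1: ok.
c: 0c undefined. 0c->0: ok.
aa: 1a undefined. 1a->0: no, c/cba meet in 0. 1a->1: no, cac/bac meet in 1 with "c" left. Open state 2: 1a->2.
ab: 1b undefined. 1b->0: ok.
aaa: 2a undefined. 2a->0: ok.
aac: 2c undefined. 2c->0: no, c/bac meet in 0. 2c->1: no, c/aacbc meet in 0. 2c->2: no, aacb/bbcaab meet in 2 with "b" left. Open state 3: 2c->3.
cac: 1c undefined. 1c->0: ok.
aaca: 3a undefined. 3a->0: ok.
aacb: 3b undefined. 3b->0: no, c/aacbc meet in 0. 3b->1: no, c/aacbc meet in 0. 3b->2: no, c/aacba meet in 0. 3b->3: no, c/aacba meet in 0. Open state 4: 3b->4.
aacc: 3c undefined. 3c->0: ok.
aacba: 4a undefined. 4a->0: no, c/aacba meet in 0. 4a->1: ok.
aacbb: 4b undefined. 4b->0: ok.
aacbc: 4c undefined. 4c->0: no, c/aacbc meet in 0. 4c->1: ok.
bbcaab: 2b undefined. 2b->0: no, c/bbcaab meet in 0. 2b->1: ok.
All examples now run through 5 states with every (state, symbol) defined. Accept strings end in {0,4}, Reject strings end in {1,2,3}; accept={0,4}.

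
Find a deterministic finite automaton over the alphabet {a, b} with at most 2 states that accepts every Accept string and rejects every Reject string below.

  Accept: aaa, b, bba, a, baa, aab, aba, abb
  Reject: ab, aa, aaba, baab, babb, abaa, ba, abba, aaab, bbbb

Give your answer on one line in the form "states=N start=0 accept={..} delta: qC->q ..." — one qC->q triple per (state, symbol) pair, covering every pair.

State merging on the prefix tree: take the shortest (then alphabetical) example prefix whose next move is undefined and point that move at state 0, else 1, else 2, ...; a target is out if some Accept/Reject pair would then sit in one state with the same input left (inseparable). If every existing state is out, open a new one.
a: 0a undefined. 0a->0: no, aaa/aa meet in 0. Open state 1: 0a->1.
b: 0b undefined. 0b->0: no, b/bbbb meet in 0. 0b->1: ok.
aa: 1a undefined. 1a->0: ok.
ab: 1b undefined. 1b->0: ok.
All examples now run through 2 states with every (state, symbol) defined. Accept strings end in {1}, Reject strings end in {0}; accept={1}.

states=2 start=0 accept={1} delta: 0a->1 0b->1 1a->0 1b->0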